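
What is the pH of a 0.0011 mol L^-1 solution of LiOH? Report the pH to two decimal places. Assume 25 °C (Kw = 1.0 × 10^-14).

pH = 11.04

LiOH is a strong base; [OH-] = 0.0011 M.
pOH = -log(0.0011) = 2.96
pH = 14.00 - 2.96 = 11.04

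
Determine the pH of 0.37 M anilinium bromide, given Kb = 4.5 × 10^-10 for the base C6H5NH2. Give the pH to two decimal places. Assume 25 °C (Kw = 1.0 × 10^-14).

C6H5NH3+ is the conjugate acid of the weak base C6H5NH2.
Ka = Kw/Kb = 1.0×10^-14 / 4.5 × 10^-10 = 2.22 × 10^-5
From the ICE table, Ka = [H+]²/(0.37 − [H+]) = 2.22 × 10^-5.
Neglecting [H+] in the denominator: [H+] = √(2.22 × 10^-5 × 0.37) = 2.87 × 10^-3 M
([H+]/C₀ = 0.77% < 5%, so the approximation holds.)
pH = −log[H+] = −log(2.87 × 10^-3) = 2.54

pH = 2.54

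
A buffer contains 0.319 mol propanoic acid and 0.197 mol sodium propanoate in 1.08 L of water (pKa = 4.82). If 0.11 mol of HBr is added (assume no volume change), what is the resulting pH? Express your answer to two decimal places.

After neutralization: n(CH3CH2COOH) = 0.429 mol, n(CH3CH2COO-) = 0.087 mol.
Henderson–Hasselbalch with mole ratio 0.087/0.429: pH = 4.82 + (-0.693)

pH = 4.13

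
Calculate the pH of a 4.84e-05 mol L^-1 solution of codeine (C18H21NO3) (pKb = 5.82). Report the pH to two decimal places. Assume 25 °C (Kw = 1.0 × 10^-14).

pH = 8.89

C18H21NO3 + H2O ⇌ C18H22NO3+ + OH-
Kb = 10^(−5.82) = 1.51 × 10^-6
Kb = [OH-]²/(4.84e-05 − [OH-]) = 1.51 × 10^-6
Here C₀/Kb ≈ 32.1, so the small-[OH-] approximation fails. Use the quadratic:
[OH-] = (−Kb + √(Kb² + 4·Kb·C₀))/2 = 7.83 × 10^-6 M
pOH = 5.11, so pH = 14.00 − pOH = 8.89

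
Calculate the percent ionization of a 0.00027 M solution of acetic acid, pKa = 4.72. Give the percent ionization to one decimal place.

23.3%

CH3COOH ⇌ CH3COO- + H+; let x = [H+] at equilibrium.
Ka = 10^(−4.72) = 1.91 × 10^-5
Ka = x²/(C₀ − x); solving the quadratic gives x = 6.29 × 10^-5 M.
% ionization = x/C₀ × 100% = 6.29 × 10^-5/0.00027 × 100% = 23.3%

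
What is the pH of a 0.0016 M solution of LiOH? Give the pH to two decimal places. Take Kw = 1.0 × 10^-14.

pH = 11.20

LiOH is a strong base; [OH-] = 0.0016 M.
pOH = -log(0.0016) = 2.80
pH = 14.00 - 2.80 = 11.20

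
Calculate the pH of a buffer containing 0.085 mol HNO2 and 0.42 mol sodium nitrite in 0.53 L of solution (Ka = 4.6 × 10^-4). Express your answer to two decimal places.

pH = 4.03

pKa = −log(4.6 × 10^-4) = 3.337
Henderson–Hasselbalch: pH = pKa + log([NO2-]/[HNO2]) = 3.337 + log(0.42/0.085)
pH = 3.337 + (+0.694) = 4.03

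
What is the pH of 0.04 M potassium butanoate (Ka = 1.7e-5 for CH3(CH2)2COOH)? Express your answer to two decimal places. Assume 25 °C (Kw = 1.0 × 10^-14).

CH3(CH2)2COO- is the conjugate base of the weak acid CH3(CH2)2COOH.
Kb = Kw/Ka = 1.0×10^-14 / 1.7 × 10^-5 = 5.88 × 10^-10
From the ICE table, Kb = x²/(0.04 − x) = 5.88 × 10^-10.
Assume x ≪ 0.04: x ≈ √(5.88 × 10^-10 × 0.04) = 4.85 × 10^-6 M
pOH = −log(4.85 × 10^-6) = 5.31; pH = 14.00 − 5.31 = 8.69

pH = 8.69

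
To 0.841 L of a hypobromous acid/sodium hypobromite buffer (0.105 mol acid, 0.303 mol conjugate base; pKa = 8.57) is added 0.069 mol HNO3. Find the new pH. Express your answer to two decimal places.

pH = 8.70

After neutralization: n(HOBr) = 0.174 mol, n(OBr-) = 0.234 mol.
pH = pKa + log([A⁻]/[HA]) = 8.57 + log(0.234/0.174) = 8.57 +0.129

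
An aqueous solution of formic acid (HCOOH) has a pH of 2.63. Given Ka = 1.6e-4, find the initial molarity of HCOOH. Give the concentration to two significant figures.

C₀ = 3.7 × 10^-2 M

[H+] = 10^(-2.63) = 2.34 × 10^-3 M = x
Ka = x²/(C₀ − x) ⇒ C₀ = x + x²/Ka
C₀ = 2.34 × 10^-3 + (2.34 × 10^-3)²/(1.6 × 10^-4) = 3.66 × 10^-2 M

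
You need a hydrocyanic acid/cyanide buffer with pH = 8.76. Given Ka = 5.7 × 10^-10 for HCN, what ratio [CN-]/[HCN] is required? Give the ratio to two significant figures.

ratio = 0.33

pKa = -log(5.7 × 10^-10) = 9.244
pH = pKa + log(r) ⇒ log(r) = 8.76 − 9.244 = -0.484
r = [CN-]/[HCN] = 10^(-0.484) = 0.328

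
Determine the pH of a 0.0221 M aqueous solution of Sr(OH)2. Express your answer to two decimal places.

pH = 12.65

Sr(OH)2 is a strong base (each formula unit releases 2 OH-); [OH-] = 0.0442 M.
pOH = -log(0.0442) = 1.35
pH = 14.00 - 1.35 = 12.65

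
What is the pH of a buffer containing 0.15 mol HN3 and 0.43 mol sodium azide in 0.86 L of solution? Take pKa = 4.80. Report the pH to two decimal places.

pH = pKa + log([A⁻]/[HA]) = 4.80 + log(0.43/0.15)
pH = 4.80 + (+0.457) = 5.26

pH = 5.26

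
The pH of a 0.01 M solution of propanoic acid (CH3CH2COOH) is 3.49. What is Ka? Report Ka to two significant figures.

Ka = 1.1 × 10^-5

[H+] = 10^(-3.49) = 3.24 × 10^-4 M
At equilibrium [HA] = 0.01 − 3.24 × 10^-4 = 9.68 × 10^-3 M
Ka = [H+][A-]/[HA] = (3.24 × 10^-4)² / 9.68 × 10^-3 = 1.1 × 10^-5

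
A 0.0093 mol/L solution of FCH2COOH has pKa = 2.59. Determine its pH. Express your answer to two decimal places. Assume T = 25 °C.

FCH2COOH ⇌ FCH2COO- + H+
Ka = 10^(−2.59) = 2.57 × 10^-3
Ka = x²/(0.0093 − x) = 2.57 × 10^-3
Here C₀/Ka ≈ 3.62, so the small-x approximation fails. Use the quadratic:
x = [−0.00257 + √(0.00257² + 9.56e-05)]/2 = 3.77 × 10^-3 M
pH = −log[H+] = −log(3.77 × 10^-3) = 2.42

pH = 2.42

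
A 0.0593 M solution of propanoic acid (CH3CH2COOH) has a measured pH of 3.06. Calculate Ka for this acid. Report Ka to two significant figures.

[H+] = 10^(-3.06) = 8.71 × 10^-4 M
At equilibrium [HA] = 0.0593 − 8.71 × 10^-4 = 5.84 × 10^-2 M
Ka = [H+][A-]/[HA] = (8.71 × 10^-4)² / 5.84 × 10^-2 = 1.3 × 10^-5

Ka = 1.3 × 10^-5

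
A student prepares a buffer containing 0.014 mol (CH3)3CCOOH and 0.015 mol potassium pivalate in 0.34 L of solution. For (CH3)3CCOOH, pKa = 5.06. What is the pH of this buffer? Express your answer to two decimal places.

Henderson–Hasselbalch: pH = pKa + log([(CH3)3CCOO-]/[(CH3)3CCOOH]) = 5.06 + log(0.015/0.014)
pH = 5.06 + (+0.030) = 5.09

pH = 5.09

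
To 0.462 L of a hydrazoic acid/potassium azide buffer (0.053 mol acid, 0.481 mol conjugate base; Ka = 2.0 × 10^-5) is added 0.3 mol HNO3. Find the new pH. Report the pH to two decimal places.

pH = 4.41

After neutralization: n(HN3) = 0.353 mol, n(N3-) = 0.181 mol.
pKa = −log(2.0 × 10^-5) = 4.699
pH = pKa + log(n_N3-/n_HN3) = 4.699 + log(0.181/0.353) = 4.699 + (-0.290)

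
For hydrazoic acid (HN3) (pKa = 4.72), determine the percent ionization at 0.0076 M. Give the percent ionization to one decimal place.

HN3 ⇌ N3- + H+; let x = [H+] at equilibrium.
Ka = 10^(−4.72) = 1.91 × 10^-5
Solve x² + 1.91e-05x − 1.45e-07 = 0 → x = 3.72 × 10^-4 M
Fraction ionized = 3.72 × 10^-4 / 0.0076 = 0.0489 → 4.9%

4.9%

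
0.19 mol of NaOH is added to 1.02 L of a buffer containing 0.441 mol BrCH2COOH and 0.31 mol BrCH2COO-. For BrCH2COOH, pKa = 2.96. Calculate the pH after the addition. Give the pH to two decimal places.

After neutralization: n(BrCH2COOH) = 0.251 mol, n(BrCH2COO-) = 0.5 mol.
pH = pKa + log([A⁻]/[HA]) = 2.96 + log(0.5/0.251) = 2.96 +0.299

pH = 3.26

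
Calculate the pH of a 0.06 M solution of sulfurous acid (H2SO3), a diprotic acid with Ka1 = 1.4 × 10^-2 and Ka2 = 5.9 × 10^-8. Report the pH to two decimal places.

Ka1 ≫ Ka2, so treat the first dissociation as the only significant source of H+.
Ka1 = x²/(0.06 − x) = 1.4 × 10^-2
Solving the quadratic: x = (−Ka1 + √(Ka1² + 4·Ka1·C₀))/2 = 2.28 × 10^-2 M
pH = −log(2.28 × 10^-2) = 1.64

pH = 1.64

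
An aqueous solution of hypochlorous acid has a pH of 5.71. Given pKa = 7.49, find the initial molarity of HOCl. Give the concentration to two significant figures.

[H+] = 10^(-5.71) = 1.95 × 10^-6 M = x
Ka = 10^(−7.49) = 3.24 × 10^-8
Ka = x²/(C₀ − x) ⇒ C₀ = x + x²/Ka
C₀ = 1.95 × 10^-6 + (1.95 × 10^-6)²/(3.24 × 10^-8) = 1.19 × 10^-4 M

C₀ = 1.2 × 10^-4 M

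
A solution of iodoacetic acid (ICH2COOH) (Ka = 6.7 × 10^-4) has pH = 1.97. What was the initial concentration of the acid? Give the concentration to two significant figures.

C₀ = 1.8 × 10^-1 M

[H+] = 10^(-1.97) = 1.07 × 10^-2 M = x
Ka = x²/(C₀ − x) ⇒ C₀ = x + x²/Ka
C₀ = 1.07 × 10^-2 + (1.07 × 10^-2)²/(6.7 × 10^-4) = 1.82 × 10^-1 M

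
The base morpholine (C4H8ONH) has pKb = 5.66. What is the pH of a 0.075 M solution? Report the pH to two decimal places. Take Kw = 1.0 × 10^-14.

C4H8ONH + H2O ⇌ C4H8ONH2+ + OH-
Kb = 10^(−5.66) = 2.19 × 10^-6
Kb = [OH-]²/(0.075 − [OH-]) = 2.19 × 10^-6
Assume [OH-] ≪ 0.075: [OH-] ≈ √(2.19 × 10^-6 × 0.075) = 4.05 × 10^-4 M
pOH = 3.39, so pH = 14.00 − pOH = 10.61

pH = 10.61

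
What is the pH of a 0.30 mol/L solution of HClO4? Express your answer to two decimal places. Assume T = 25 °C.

pH = 0.52

HClO4 is a strong acid and dissociates completely, so [H+] = 0.30 M.
pH = -log(0.3) = 0.52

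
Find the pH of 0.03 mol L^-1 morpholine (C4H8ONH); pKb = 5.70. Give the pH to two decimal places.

C4H8ONH + H2O ⇌ C4H8ONH2+ + OH-
Kb = 10^(−5.70) = 2.00 × 10^-6
Kb = [OH-]²/(0.03 − [OH-]) = 2.00 × 10^-6
Neglecting [OH-] in the denominator: [OH-] = √(2.00 × 10^-6 × 0.03) = 2.45 × 10^-4 M
Check: 0.82% ionized — well under 5%, approximation valid.
pOH = 3.61, so pH = 14.00 − pOH = 10.39

pH = 10.39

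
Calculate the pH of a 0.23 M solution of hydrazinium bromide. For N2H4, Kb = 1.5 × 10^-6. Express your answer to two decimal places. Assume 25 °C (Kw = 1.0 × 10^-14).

N2H5+ is the conjugate acid of the weak base N2H4.
Ka = Kw/Kb = 1.0×10^-14 / 1.5 × 10^-6 = 6.67 × 10^-9
From the ICE table, Ka = [H+]²/(0.23 − [H+]) = 6.67 × 10^-9.
Neglecting [H+] in the denominator: [H+] = √(6.67 × 10^-9 × 0.23) = 3.92 × 10^-5 M
Check: 0.017% ionized — well under 5%, approximation valid.
pH = −log(3.92 × 10^-5) = 4.41

pH = 4.41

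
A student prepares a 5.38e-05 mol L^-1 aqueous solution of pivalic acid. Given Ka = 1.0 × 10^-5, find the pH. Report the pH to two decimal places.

(CH3)3CCOOH ⇌ (CH3)3CCOO- + H+
From the ICE table, Ka = [H+]²/(5.38e-05 − [H+]) = 1.0 × 10^-5.
Here C₀/Ka ≈ 5.38, so the small-[H+] approximation fails. Use the quadratic:
[H+] = [−1e-05 + √(1e-05² + 2.15e-09)]/2 = 1.87 × 10^-5 M
pH = −log(1.87 × 10^-5) = 4.73

pH = 4.73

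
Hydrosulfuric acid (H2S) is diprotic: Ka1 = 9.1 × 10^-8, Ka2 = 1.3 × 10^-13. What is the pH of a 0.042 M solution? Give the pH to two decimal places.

pH = 4.21

Ka1 ≫ Ka2, so treat the first dissociation as the only significant source of H+.
Ka1 = x²/(0.042 − x) = 9.1 × 10^-8
x ≈ √(9.1 × 10^-8 × 0.042) = 6.18 × 10^-5 M
pH = −log(6.18 × 10^-5) = 4.21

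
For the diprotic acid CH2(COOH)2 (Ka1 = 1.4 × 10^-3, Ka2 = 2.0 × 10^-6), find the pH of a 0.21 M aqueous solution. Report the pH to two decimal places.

Ka1 ≫ Ka2, so treat the first dissociation as the only significant source of H+.
Ka1 = x²/(0.21 − x) = 1.4 × 10^-3
Solving the quadratic: x = (−Ka1 + √(Ka1² + 4·Ka1·C₀))/2 = 1.65 × 10^-2 M
pH = −log(1.65 × 10^-2) = 1.78

pH = 1.78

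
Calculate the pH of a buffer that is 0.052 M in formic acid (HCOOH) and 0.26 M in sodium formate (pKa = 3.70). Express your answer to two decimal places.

pH = 4.40

Henderson–Hasselbalch: pH = pKa + log([HCOO-]/[HCOOH]) = 3.70 + log(0.26/0.052)
pH = 3.70 + (+0.699) = 4.40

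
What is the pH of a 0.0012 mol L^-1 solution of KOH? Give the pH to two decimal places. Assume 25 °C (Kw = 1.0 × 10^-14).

pH = 11.08

KOH is a strong base; [OH-] = 0.0012 M.
pOH = -log(0.0012) = 2.92
pH = 14.00 - 2.92 = 11.08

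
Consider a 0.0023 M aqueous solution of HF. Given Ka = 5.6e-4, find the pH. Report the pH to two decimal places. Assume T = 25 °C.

HF ⇌ F- + H+
Ka = [H+]²/(0.0023 − [H+]) = 5.6 × 10^-4
Here C₀/Ka ≈ 4.11, so the small-[H+] approximation fails. Use the quadratic:
[H+] = [−0.00056 + √(0.00056² + 5.15e-06)]/2 = 8.89 × 10^-4 M
pH = −log[H+] = −log(8.89 × 10^-4) = 3.05

pH = 3.05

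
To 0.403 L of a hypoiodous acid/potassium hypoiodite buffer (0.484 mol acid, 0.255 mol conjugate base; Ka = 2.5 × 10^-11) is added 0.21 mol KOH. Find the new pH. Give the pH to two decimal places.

OH- converts HOI to OI-: HOI → 0.274 mol, OI- → 0.465 mol.
pKa = −log(2.5 × 10^-11) = 10.602
pH = pKa + log([A⁻]/[HA]) = 10.602 + log(0.465/0.274) = 10.602 +0.230

pH = 10.83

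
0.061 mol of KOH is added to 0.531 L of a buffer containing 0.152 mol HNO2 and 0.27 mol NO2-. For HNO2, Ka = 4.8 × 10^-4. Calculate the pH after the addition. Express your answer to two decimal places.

pH = 3.88

OH- converts HNO2 to NO2-: HNO2 → 0.091 mol, NO2- → 0.331 mol.
pKa = −log(4.8 × 10^-4) = 3.319
pH = pKa + log(n_NO2-/n_HNO2) = 3.319 + log(0.331/0.091) = 3.319 + (+0.561)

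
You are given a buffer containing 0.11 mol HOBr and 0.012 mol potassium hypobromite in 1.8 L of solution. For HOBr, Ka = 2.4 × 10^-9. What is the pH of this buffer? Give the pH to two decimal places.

pH = 7.66

pKa = −log(2.4 × 10^-9) = 8.620
Using pH = pKa + log([base]/[acid]) with [base]/[acid] = 0.012/0.11:
pH = 8.620 + (-0.962) = 7.66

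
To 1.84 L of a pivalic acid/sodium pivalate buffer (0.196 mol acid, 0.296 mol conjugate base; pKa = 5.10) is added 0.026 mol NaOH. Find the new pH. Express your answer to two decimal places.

pH = 5.38

After neutralization: n((CH3)3CCOOH) = 0.17 mol, n((CH3)3CCOO-) = 0.322 mol.
pH = pKa + log(n_(CH3)3CCOO-/n_(CH3)3CCOOH) = 5.10 + log(0.322/0.17) = 5.10 + (+0.277)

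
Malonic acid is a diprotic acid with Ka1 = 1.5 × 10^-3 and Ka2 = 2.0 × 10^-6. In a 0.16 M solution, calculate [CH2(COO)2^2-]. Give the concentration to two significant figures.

First ionization gives [H+] ≈ [CH2(COOH)COO-] = 1.48 × 10^-2 M.
Second step: Ka2 = [H+][CH2(COO)2^2-]/[CH2(COOH)COO-] ≈ [CH2(COO)2^2-] (since [H+] ≈ [CH2(COOH)COO-]).
So [CH2(COO)2^2-] ≈ Ka2.

2.0 × 10^-6 M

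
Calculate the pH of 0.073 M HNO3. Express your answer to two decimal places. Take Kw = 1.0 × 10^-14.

HNO3 is a strong acid and dissociates completely, so [H+] = 0.073 M.
pH = -log(0.073) = 1.14

pH = 1.14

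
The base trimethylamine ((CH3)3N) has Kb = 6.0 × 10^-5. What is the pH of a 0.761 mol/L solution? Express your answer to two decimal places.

(CH3)3N + H2O ⇌ (CH3)3NH+ + OH-
From the ICE table, Kb = [OH-]²/(0.761 − [OH-]) = 6.0 × 10^-5.
Neglecting [OH-] in the denominator: [OH-] = √(6.0 × 10^-5 × 0.761) = 6.76 × 10^-3 M
([OH-]/C₀ = 0.89% < 5%, so the approximation holds.)
pOH = −log(6.76 × 10^-3) = 2.17; pH = 14.00 − 2.17 = 11.83

pH = 11.83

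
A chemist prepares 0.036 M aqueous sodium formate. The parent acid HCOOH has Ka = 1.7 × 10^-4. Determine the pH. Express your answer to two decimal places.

HCOO- is the conjugate base of the weak acid HCOOH.
Kb = Kw/Ka = 1.0×10^-14 / 1.7 × 10^-4 = 5.88 × 10^-11
From the ICE table, Kb = [OH-]²/(0.036 − [OH-]) = 5.88 × 10^-11.
Since Kb ≪ C₀, [OH-] ≈ √(Kb·C₀) = 1.45 × 10^-6 M.
pOH = 5.84, so pH = 14.00 − pOH = 8.16

pH = 8.16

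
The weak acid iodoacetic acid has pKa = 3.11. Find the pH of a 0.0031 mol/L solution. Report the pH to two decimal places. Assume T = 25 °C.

ICH2COOH ⇌ ICH2COO- + H+
Ka = 10^(−3.11) = 7.76 × 10^-4
Let x = [H+] at equilibrium. Ka = x²/(0.0031 − x).
The 5% rule fails; solving x² + Ka·x − Ka·C₀ = 0 exactly:
x = (−Ka + √(Ka² + 4·Ka·C₀))/2 = 1.21 × 10^-3 M
pH = −log(1.21 × 10^-3) = 2.92

pH = 2.92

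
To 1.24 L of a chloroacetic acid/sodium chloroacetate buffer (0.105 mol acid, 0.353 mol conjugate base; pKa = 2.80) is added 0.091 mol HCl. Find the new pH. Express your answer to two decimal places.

pH = 2.93

After neutralization: n(ClCH2COOH) = 0.196 mol, n(ClCH2COO-) = 0.262 mol.
Henderson–Hasselbalch with mole ratio 0.262/0.196: pH = 2.80 + (+0.126)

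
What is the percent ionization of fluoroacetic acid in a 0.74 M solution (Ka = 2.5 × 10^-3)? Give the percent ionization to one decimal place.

5.6%

FCH2COOH ⇌ FCH2COO- + H+; let x = [H+] at equilibrium.
Solve x² + 0.0025x − 0.00185 = 0 → x = 4.18 × 10^-2 M
% ionization = x/C₀ × 100% = 4.18 × 10^-2/0.74 × 100% = 5.6%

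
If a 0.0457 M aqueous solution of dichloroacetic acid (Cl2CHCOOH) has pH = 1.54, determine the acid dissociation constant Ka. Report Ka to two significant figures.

[H+] = 10^(-1.54) = 2.88 × 10^-2 M
At equilibrium [HA] = 0.0457 − 2.88 × 10^-2 = 1.69 × 10^-2 M
Ka = [H+][A-]/[HA] = (2.88 × 10^-2)² / 1.69 × 10^-2 = 4.9 × 10^-2

Ka = 4.9 × 10^-2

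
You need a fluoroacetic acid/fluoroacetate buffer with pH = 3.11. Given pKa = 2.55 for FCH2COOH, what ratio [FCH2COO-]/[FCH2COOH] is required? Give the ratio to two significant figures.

pH = pKa + log(r) ⇒ log(r) = 3.11 − 2.55 = +0.56
r = [FCH2COO-]/[FCH2COOH] = 10^(+0.56) = 3.63

ratio = 3.6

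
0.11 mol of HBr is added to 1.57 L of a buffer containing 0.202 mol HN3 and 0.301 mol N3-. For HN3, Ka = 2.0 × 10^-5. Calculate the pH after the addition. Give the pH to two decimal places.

After neutralization: n(HN3) = 0.312 mol, n(N3-) = 0.191 mol.
pKa = −log(2.0 × 10^-5) = 4.699
Henderson–Hasselbalch with mole ratio 0.191/0.312: pH = 4.699 + (-0.213)

pH = 4.49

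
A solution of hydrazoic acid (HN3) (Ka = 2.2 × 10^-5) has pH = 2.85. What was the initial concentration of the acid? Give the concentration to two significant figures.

[H+] = 10^(-2.85) = 1.41 × 10^-3 M = x
Ka = x²/(C₀ − x) ⇒ C₀ = x + x²/Ka
C₀ = 1.41 × 10^-3 + (1.41 × 10^-3)²/(2.2 × 10^-5) = 9.18 × 10^-2 M

C₀ = 9.2 × 10^-2 M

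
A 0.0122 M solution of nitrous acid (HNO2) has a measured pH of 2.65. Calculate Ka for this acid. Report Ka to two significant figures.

[H+] = 10^(-2.65) = 2.24 × 10^-3 M
At equilibrium [HA] = 0.0122 − 2.24 × 10^-3 = 9.96 × 10^-3 M
Ka = [H+][A-]/[HA] = (2.24 × 10^-3)² / 9.96 × 10^-3 = 5.0 × 10^-4

Ka = 5.0 × 10^-4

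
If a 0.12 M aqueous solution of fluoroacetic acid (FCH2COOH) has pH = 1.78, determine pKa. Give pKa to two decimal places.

pKa = 2.57

[H+] = 10^(-1.78) = 1.66 × 10^-2 M
At equilibrium [HA] = 0.12 − 1.66 × 10^-2 = 1.03 × 10^-1 M
Ka = [H+][A-]/[HA] = (1.66 × 10^-2)² / 1.03 × 10^-1 = 2.68 × 10^-3
pKa = -log(2.68 × 10^-3) = 2.57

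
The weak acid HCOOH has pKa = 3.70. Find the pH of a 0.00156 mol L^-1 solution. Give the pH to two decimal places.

pH = 3.33

HCOOH ⇌ HCOO- + H+
Ka = 10^(−3.70) = 2.00 × 10^-4
Ka = [H+]²/(0.00156 − [H+]) = 2.00 × 10^-4
The 5% rule fails; solving [H+]² + Ka·[H+] − Ka·C₀ = 0 exactly:
[H+] = (−Ka + √(Ka² + 4·Ka·C₀))/2 = 4.67 × 10^-4 M
pH = −log(4.67 × 10^-4) = 3.33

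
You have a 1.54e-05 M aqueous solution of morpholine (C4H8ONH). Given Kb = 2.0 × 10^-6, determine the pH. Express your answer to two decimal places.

C4H8ONH + H2O ⇌ C4H8ONH2+ + OH-
From the ICE table, Kb = x²/(1.54e-05 − x) = 2.0 × 10^-6.
The 5% rule fails; solving x² + Kb·x − Kb·C₀ = 0 exactly:
x = (−Kb + √(Kb² + 4·Kb·C₀))/2 = 4.64 × 10^-6 M
pOH = 5.33, so pH = 14.00 − pOH = 8.67

pH = 8.67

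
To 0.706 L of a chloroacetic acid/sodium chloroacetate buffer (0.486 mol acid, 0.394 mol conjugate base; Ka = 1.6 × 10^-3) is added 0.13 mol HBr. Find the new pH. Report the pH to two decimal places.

pH = 2.43

Added H+ converts ClCH2COO- to ClCH2COOH: ClCH2COOH → 0.616 mol, ClCH2COO- → 0.264 mol.
pKa = −log(1.6 × 10^-3) = 2.796
pH = pKa + log([A⁻]/[HA]) = 2.796 + log(0.264/0.616) = 2.796 -0.368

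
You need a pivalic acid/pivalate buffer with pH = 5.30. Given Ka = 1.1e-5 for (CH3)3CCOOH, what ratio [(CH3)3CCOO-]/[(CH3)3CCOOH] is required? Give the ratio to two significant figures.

pKa = -log(1.1 × 10^-5) = 4.959
pH = pKa + log(r) ⇒ log(r) = 5.30 − 4.959 = +0.341
r = [(CH3)3CCOO-]/[(CH3)3CCOOH] = 10^(+0.341) = 2.19

ratio = 2.2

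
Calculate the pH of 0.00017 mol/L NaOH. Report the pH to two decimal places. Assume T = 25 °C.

NaOH is a strong base; [OH-] = 0.00017 M.
pOH = -log(0.00017) = 3.77
pH = 14.00 - 3.77 = 10.23

pH = 10.23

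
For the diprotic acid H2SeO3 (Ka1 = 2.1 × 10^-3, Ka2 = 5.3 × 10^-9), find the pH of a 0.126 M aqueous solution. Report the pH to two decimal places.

pH = 1.82

Since Ka1 ≫ Ka2, the first ionization dominates [H+].
Ka1 = x²/(0.126 − x) = 2.1 × 10^-3
Solving the quadratic: x = (−Ka1 + √(Ka1² + 4·Ka1·C₀))/2 = 1.53 × 10^-2 M
pH = −log(1.53 × 10^-2) = 1.82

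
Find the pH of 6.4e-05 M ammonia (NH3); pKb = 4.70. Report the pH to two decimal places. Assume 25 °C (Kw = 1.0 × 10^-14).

NH3 + H2O ⇌ NH4+ + OH-
Kb = 10^(−4.70) = 2.00 × 10^-5
Kb = [OH-]²/(6.4e-05 − [OH-]) = 2.00 × 10^-5
The 5% rule fails; solving [OH-]² + Kb·[OH-] − Kb·C₀ = 0 exactly:
[OH-] = (−Kb + √(Kb² + 4·Kb·C₀))/2 = 2.71 × 10^-5 M
pOH = 4.57, so pH = 14.00 − pOH = 9.43

pH = 9.43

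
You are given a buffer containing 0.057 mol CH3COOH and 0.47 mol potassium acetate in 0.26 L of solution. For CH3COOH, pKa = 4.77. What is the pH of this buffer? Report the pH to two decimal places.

pH = 5.69

pH = pKa + log([A⁻]/[HA]) = 4.77 + log(0.47/0.057)
pH = 4.77 + (+0.916) = 5.69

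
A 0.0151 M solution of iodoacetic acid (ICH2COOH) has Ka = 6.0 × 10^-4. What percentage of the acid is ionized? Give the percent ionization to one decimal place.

ICH2COOH ⇌ ICH2COO- + H+; let x = [H+] at equilibrium.
Solve x² + 0.0006x − 9.06e-06 = 0 → x = 2.72 × 10^-3 M
% ionization = x/C₀ × 100% = 2.72 × 10^-3/0.0151 × 100% = 18.0%

18.0%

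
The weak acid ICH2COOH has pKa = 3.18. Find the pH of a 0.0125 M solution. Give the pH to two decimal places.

pH = 2.59

ICH2COOH ⇌ ICH2COO- + H+
Ka = 10^(−3.18) = 6.61 × 10^-4
Let x = [H+] at equilibrium. Ka = x²/(0.0125 − x).
Here C₀/Ka ≈ 18.9, so the small-x approximation fails. Use the quadratic:
x = [−0.000661 + √(0.000661² + 3.31e-05)]/2 = 2.56 × 10^-3 M
pH = −log[H+] = −log(2.56 × 10^-3) = 2.59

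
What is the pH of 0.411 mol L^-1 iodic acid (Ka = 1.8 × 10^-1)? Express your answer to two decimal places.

HIO3 ⇌ IO3- + H+
Let x = [H+] at equilibrium. Ka = x²/(0.411 − x).
x is not negligible relative to C₀; solve x² + 0.18·x − 0.074 = 0.
x = (−Ka + √(Ka² + 4·Ka·C₀))/2 = 1.96 × 10^-1 M
pH = −log[H+] = −log(1.96 × 10^-1) = 0.71

pH = 0.71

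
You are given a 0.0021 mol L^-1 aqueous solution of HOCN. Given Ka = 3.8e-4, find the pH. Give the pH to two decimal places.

HOCN ⇌ OCN- + H+
From the ICE table, Ka = x²/(0.0021 − x) = 3.8 × 10^-4.
The 5% rule fails; solving x² + Ka·x − Ka·C₀ = 0 exactly:
x = (−Ka + √(Ka² + 4·Ka·C₀))/2 = 7.23 × 10^-4 M
pH = −log(7.23 × 10^-4) = 3.14

pH = 3.14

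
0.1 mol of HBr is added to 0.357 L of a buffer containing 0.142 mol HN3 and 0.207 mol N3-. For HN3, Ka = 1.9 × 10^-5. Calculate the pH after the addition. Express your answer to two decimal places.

Added H+ converts N3- to HN3: HN3 → 0.242 mol, N3- → 0.107 mol.
pKa = −log(1.9 × 10^-5) = 4.721
pH = pKa + log(n_N3-/n_HN3) = 4.721 + log(0.107/0.242) = 4.721 + (-0.354)

pH = 4.37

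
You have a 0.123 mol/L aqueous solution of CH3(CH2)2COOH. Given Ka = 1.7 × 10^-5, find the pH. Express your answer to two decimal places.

pH = 2.84

CH3(CH2)2COOH ⇌ CH3(CH2)2COO- + H+
From the ICE table, Ka = x²/(0.123 − x) = 1.7 × 10^-5.
Neglecting x in the denominator: x = √(1.7 × 10^-5 × 0.123) = 1.45 × 10^-3 M
Check: 1.2% ionized — well under 5%, approximation valid.
pH = −log[H+] = −log(1.45 × 10^-3) = 2.84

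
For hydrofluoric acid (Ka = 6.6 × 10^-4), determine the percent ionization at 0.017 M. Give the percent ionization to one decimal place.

HF ⇌ F- + H+; let x = [H+] at equilibrium.
Solve x² + 0.00066x − 1.12e-05 = 0 → x = 3.04 × 10^-3 M
% ionization = x/C₀ × 100% = 3.04 × 10^-3/0.017 × 100% = 17.9%

17.9%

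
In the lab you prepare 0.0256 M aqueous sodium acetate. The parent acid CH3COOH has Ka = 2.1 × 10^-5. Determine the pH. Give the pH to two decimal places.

CH3COO- is the conjugate base of the weak acid CH3COOH.
Kb = Kw/Ka = 1.0×10^-14 / 2.1 × 10^-5 = 4.76 × 10^-10
Let x = [OH-] at equilibrium. Kb = x²/(0.0256 − x).
Assume x ≪ 0.0256: x ≈ √(4.76 × 10^-10 × 0.0256) = 3.49 × 10^-6 M
pOH = 5.46, so pH = 14.00 − pOH = 8.54

pH = 8.54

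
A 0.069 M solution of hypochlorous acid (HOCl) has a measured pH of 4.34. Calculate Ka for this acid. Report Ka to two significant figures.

Ka = 3.0 × 10^-8

[H+] = 10^(-4.34) = 4.57 × 10^-5 M
At equilibrium [HA] = 0.069 − 4.57 × 10^-5 = 6.90 × 10^-2 M
Ka = [H+][A-]/[HA] = (4.57 × 10^-5)² / 6.90 × 10^-2 = 3.0 × 10^-8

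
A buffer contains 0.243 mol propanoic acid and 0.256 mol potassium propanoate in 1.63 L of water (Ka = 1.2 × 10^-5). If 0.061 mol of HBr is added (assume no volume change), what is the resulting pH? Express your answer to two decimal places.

pH = 4.73

Added H+ converts CH3CH2COO- to CH3CH2COOH: CH3CH2COOH → 0.304 mol, CH3CH2COO- → 0.195 mol.
pKa = −log(1.2 × 10^-5) = 4.921
pH = pKa + log([A⁻]/[HA]) = 4.921 + log(0.195/0.304) = 4.921 -0.193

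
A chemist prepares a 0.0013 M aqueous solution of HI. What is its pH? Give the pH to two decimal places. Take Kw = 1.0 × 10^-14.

pH = 2.89

HI is a strong acid and dissociates completely, so [H+] = 0.0013 M.
pH = -log(0.0013) = 2.89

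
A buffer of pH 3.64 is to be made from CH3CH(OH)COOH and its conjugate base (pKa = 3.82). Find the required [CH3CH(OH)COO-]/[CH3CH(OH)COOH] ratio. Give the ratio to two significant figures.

pH = pKa + log(r) ⇒ log(r) = 3.64 − 3.82 = -0.18
r = [CH3CH(OH)COO-]/[CH3CH(OH)COOH] = 10^(-0.18) = 0.661

ratio = 0.66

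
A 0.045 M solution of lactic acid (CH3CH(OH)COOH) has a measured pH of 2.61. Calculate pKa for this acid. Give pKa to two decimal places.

[H+] = 10^(-2.61) = 2.45 × 10^-3 M
At equilibrium [HA] = 0.045 − 2.45 × 10^-3 = 4.25 × 10^-2 M
Ka = [H+][A-]/[HA] = (2.45 × 10^-3)² / 4.25 × 10^-2 = 1.41 × 10^-4
pKa = -log(1.41 × 10^-4) = 3.85

pKa = 3.85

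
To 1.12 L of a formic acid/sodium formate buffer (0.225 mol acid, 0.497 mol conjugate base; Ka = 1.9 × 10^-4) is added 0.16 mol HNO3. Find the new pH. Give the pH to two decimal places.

pH = 3.66

After neutralization: n(HCOOH) = 0.385 mol, n(HCOO-) = 0.337 mol.
pKa = −log(1.9 × 10^-4) = 3.721
pH = pKa + log(n_HCOO-/n_HCOOH) = 3.721 + log(0.337/0.385) = 3.721 + (-0.058)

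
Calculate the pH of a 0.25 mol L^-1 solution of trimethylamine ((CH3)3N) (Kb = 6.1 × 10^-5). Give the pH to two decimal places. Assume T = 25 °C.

(CH3)3N + H2O ⇌ (CH3)3NH+ + OH-
Kb = x²/(0.25 − x) = 6.1 × 10^-5
Assume x ≪ 0.25: x ≈ √(6.1 × 10^-5 × 0.25) = 3.91 × 10^-3 M
(x/C₀ = 1.6% < 5%, so the approximation holds.)
pOH = −log(3.91 × 10^-3) = 2.41; pH = 14.00 − 2.41 = 11.59

pH = 11.59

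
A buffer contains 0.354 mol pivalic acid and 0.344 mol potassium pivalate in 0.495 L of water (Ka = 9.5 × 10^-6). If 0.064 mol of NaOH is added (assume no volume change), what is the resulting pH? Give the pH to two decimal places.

After neutralization: n((CH3)3CCOOH) = 0.29 mol, n((CH3)3CCOO-) = 0.408 mol.
pKa = −log(9.5 × 10^-6) = 5.022
Henderson–Hasselbalch with mole ratio 0.408/0.29: pH = 5.022 + (+0.148)

pH = 5.17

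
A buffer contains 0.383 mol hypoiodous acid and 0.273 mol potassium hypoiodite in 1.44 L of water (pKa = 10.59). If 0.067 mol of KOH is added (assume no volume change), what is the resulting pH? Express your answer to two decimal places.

pH = 10.62

OH- converts HOI to OI-: HOI → 0.316 mol, OI- → 0.34 mol.
pH = pKa + log(n_OI-/n_HOI) = 10.59 + log(0.34/0.316) = 10.59 + (+0.032)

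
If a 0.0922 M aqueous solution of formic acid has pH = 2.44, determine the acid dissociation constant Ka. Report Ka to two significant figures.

[H+] = 10^(-2.44) = 3.63 × 10^-3 M
At equilibrium [HA] = 0.0922 − 3.63 × 10^-3 = 8.86 × 10^-2 M
Ka = [H+][A-]/[HA] = (3.63 × 10^-3)² / 8.86 × 10^-2 = 1.5 × 10^-4

Ka = 1.5 × 10^-4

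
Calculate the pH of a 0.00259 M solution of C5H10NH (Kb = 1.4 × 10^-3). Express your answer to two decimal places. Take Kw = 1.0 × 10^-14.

C5H10NH + H2O ⇌ C5H10NH2+ + OH-
Let x = [OH-] at equilibrium. Kb = x²/(0.00259 − x).
Here C₀/Kb ≈ 1.85, so the small-x approximation fails. Use the quadratic:
x = (−Kb + √(Kb² + 4·Kb·C₀))/2 = 1.33 × 10^-3 M
pOH = −log(1.33 × 10^-3) = 2.88; pH = 14.00 − 2.88 = 11.12

pH = 11.12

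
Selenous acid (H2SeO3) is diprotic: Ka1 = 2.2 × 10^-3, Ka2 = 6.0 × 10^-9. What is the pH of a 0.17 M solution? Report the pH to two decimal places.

Since Ka1 ≫ Ka2, the first ionization dominates [H+].
Ka1 = x²/(0.17 − x) = 2.2 × 10^-3
Solving the quadratic: x = (−Ka1 + √(Ka1² + 4·Ka1·C₀))/2 = 1.83 × 10^-2 M
pH = −log(1.83 × 10^-2) = 1.74

pH = 1.74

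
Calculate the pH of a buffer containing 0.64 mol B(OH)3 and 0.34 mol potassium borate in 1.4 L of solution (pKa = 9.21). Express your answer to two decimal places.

pH = 8.94

Henderson–Hasselbalch: pH = pKa + log([B(OH)4-]/[B(OH)3]) = 9.21 + log(0.34/0.64)
pH = 9.21 + (-0.275) = 8.94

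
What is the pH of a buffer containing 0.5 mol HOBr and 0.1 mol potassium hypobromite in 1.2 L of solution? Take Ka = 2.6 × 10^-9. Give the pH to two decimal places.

pKa = −log(2.6 × 10^-9) = 8.585
Using pH = pKa + log([base]/[acid]) with [base]/[acid] = 0.1/0.5:
pH = 8.585 + (-0.699) = 7.89

pH = 7.89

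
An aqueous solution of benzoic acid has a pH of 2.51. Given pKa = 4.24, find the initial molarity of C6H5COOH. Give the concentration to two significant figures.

[H+] = 10^(-2.51) = 3.09 × 10^-3 M = x
Ka = 10^(−4.24) = 5.75 × 10^-5
Ka = x²/(C₀ − x) ⇒ C₀ = x + x²/Ka
C₀ = 3.09 × 10^-3 + (3.09 × 10^-3)²/(5.75 × 10^-5) = 1.69 × 10^-1 M

C₀ = 1.7 × 10^-1 M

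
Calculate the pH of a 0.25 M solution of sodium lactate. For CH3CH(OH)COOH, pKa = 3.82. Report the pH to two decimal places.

pH = 8.61

CH3CH(OH)COO- is the conjugate base of the weak acid CH3CH(OH)COOH.
Ka = 10^(−3.82) = 1.51 × 10^-4
Kb = Kw/Ka = 1.0×10^-14 / 1.51 × 10^-4 = 6.62 × 10^-11
Kb = [OH-]²/(0.25 − [OH-]) = 6.62 × 10^-11
Since Kb ≪ C₀, [OH-] ≈ √(Kb·C₀) = 4.07 × 10^-6 M.
Check: 0.0016% ionized — well under 5%, approximation valid.
pOH = 5.39, so pH = 14.00 − pOH = 8.61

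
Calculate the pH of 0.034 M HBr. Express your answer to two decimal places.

HBr is a strong acid and dissociates completely, so [H+] = 0.034 M.
pH = -log(0.034) = 1.47

pH = 1.47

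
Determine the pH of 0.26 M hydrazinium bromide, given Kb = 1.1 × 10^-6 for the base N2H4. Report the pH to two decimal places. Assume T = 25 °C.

pH = 4.31

N2H5+ is the conjugate acid of the weak base N2H4.
Ka = Kw/Kb = 1.0×10^-14 / 1.1 × 10^-6 = 9.09 × 10^-9
Let x = [H+] at equilibrium. Ka = x²/(0.26 − x).
Since Ka ≪ C₀, x ≈ √(Ka·C₀) = 4.86 × 10^-5 M.
Check: 0.019% ionized — well under 5%, approximation valid.
pH = −log(4.86 × 10^-5) = 4.31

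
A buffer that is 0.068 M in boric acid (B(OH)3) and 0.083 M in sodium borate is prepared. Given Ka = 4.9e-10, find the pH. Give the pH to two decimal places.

pH = 9.40

pKa = −log(4.9 × 10^-10) = 9.310
pH = pKa + log([A⁻]/[HA]) = 9.310 + log(0.083/0.068)
pH = 9.310 + (+0.087) = 9.40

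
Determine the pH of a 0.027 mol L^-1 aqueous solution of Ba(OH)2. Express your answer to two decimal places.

pH = 12.73

Ba(OH)2 is a strong base (each formula unit releases 2 OH-); [OH-] = 0.054 M.
pOH = -log(0.054) = 1.27
pH = 14.00 - 1.27 = 12.73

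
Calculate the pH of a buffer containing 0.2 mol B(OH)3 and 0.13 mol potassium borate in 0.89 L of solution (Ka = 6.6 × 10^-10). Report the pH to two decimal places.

pKa = −log(6.6 × 10^-10) = 9.180
Henderson–Hasselbalch: pH = pKa + log([B(OH)4-]/[B(OH)3]) = 9.180 + log(0.13/0.2)
pH = 9.180 + (-0.187) = 8.99

pH = 8.99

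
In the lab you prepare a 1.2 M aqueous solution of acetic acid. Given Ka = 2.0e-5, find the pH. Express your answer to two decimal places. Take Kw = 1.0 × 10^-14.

CH3COOH ⇌ CH3COO- + H+
From the ICE table, Ka = [H+]²/(1.2 − [H+]) = 2.0 × 10^-5.
Since Ka ≪ C₀, [H+] ≈ √(Ka·C₀) = 4.90 × 10^-3 M.
Check: 0.41% ionized — well under 5%, approximation valid.
pH = −log(4.90 × 10^-3) = 2.31

pH = 2.31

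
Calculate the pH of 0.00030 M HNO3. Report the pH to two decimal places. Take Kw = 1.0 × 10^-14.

pH = 3.52

HNO3 is a strong acid and dissociates completely, so [H+] = 0.00030 M.
pH = -log(0.0003) = 3.52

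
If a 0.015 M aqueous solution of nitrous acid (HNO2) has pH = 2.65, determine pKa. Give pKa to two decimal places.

[H+] = 10^(-2.65) = 2.24 × 10^-3 M
At equilibrium [HA] = 0.015 − 2.24 × 10^-3 = 1.28 × 10^-2 M
Ka = [H+][A-]/[HA] = (2.24 × 10^-3)² / 1.28 × 10^-2 = 3.92 × 10^-4
pKa = -log(3.92 × 10^-4) = 3.41

pKa = 3.41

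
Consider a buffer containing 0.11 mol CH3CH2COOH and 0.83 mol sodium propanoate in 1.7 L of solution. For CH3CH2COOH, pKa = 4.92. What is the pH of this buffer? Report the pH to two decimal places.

pH = 5.80

Henderson–Hasselbalch: pH = pKa + log([CH3CH2COO-]/[CH3CH2COOH]) = 4.92 + log(0.83/0.11)
pH = 4.92 + (+0.878) = 5.80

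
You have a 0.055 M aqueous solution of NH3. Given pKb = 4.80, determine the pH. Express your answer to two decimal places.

NH3 + H2O ⇌ NH4+ + OH-
Kb = 10^(−4.80) = 1.58 × 10^-5
Kb = [OH-]²/(0.055 − [OH-]) = 1.58 × 10^-5
Assume [OH-] ≪ 0.055: [OH-] ≈ √(1.58 × 10^-5 × 0.055) = 9.32 × 10^-4 M
pOH = −log(9.32 × 10^-4) = 3.03; pH = 14.00 − 3.03 = 10.97

pH = 10.97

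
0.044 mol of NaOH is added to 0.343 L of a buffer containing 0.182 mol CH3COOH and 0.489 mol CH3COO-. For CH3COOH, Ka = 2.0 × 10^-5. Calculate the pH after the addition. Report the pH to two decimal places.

After neutralization: n(CH3COOH) = 0.138 mol, n(CH3COO-) = 0.533 mol.
pKa = −log(2.0 × 10^-5) = 4.699
pH = pKa + log([A⁻]/[HA]) = 4.699 + log(0.533/0.138) = 4.699 +0.587

pH = 5.29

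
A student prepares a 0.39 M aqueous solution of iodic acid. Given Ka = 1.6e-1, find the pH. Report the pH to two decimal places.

pH = 0.74

HIO3 ⇌ IO3- + H+
Ka = [H+]²/(0.39 − [H+]) = 1.6 × 10^-1
The 5% rule fails; solving [H+]² + Ka·[H+] − Ka·C₀ = 0 exactly:
[H+] = (−Ka + √(Ka² + 4·Ka·C₀))/2 = 1.82 × 10^-1 M
pH = −log[H+] = −log(1.82 × 10^-1) = 0.74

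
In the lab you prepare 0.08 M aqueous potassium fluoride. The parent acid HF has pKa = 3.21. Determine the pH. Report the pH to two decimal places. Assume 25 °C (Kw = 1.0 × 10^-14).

F- is the conjugate base of the weak acid HF.
Ka = 10^(−3.21) = 6.17 × 10^-4
Kb = Kw/Ka = 1.0×10^-14 / 6.17 × 10^-4 = 1.62 × 10^-11
From the ICE table, Kb = x²/(0.08 − x) = 1.62 × 10^-11.
Neglecting x in the denominator: x = √(1.62 × 10^-11 × 0.08) = 1.14 × 10^-6 M
(x/C₀ = 0.0014% < 5%, so the approximation holds.)
pOH = −log(1.14 × 10^-6) = 5.94; pH = 14.00 − 5.94 = 8.06

pH = 8.06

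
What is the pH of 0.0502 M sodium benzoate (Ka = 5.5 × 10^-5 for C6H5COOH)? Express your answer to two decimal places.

pH = 8.48

C6H5COO- is the conjugate base of the weak acid C6H5COOH.
Kb = Kw/Ka = 1.0×10^-14 / 5.5 × 10^-5 = 1.82 × 10^-10
From the ICE table, Kb = x²/(0.0502 − x) = 1.82 × 10^-10.
Assume x ≪ 0.0502: x ≈ √(1.82 × 10^-10 × 0.0502) = 3.02 × 10^-6 M
pOH = 5.52, so pH = 14.00 − pOH = 8.48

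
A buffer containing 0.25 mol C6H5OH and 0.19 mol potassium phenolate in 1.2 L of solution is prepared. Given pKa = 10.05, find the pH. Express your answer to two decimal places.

Using pH = pKa + log([base]/[acid]) with [base]/[acid] = 0.19/0.25:
pH = 10.05 + (-0.119) = 9.93

pH = 9.93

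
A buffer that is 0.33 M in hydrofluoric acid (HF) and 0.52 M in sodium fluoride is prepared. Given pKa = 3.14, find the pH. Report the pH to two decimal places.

pH = 3.34

Using pH = pKa + log([base]/[acid]) with [base]/[acid] = 0.52/0.33:
pH = 3.14 + (+0.197) = 3.34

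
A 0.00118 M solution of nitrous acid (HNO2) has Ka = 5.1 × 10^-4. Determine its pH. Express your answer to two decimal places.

HNO2 ⇌ NO2- + H+
From the ICE table, Ka = x²/(0.00118 − x) = 5.1 × 10^-4.
The 5% rule fails; solving x² + Ka·x − Ka·C₀ = 0 exactly:
x = (−Ka + √(Ka² + 4·Ka·C₀))/2 = 5.62 × 10^-4 M
pH = −log[H+] = −log(5.62 × 10^-4) = 3.25

pH = 3.25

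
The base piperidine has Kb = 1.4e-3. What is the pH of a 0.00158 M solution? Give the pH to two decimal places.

C5H10NH + H2O ⇌ C5H10NH2+ + OH-
From the ICE table, Kb = x²/(0.00158 − x) = 1.4 × 10^-3.
The 5% rule fails; solving x² + Kb·x − Kb·C₀ = 0 exactly:
x = [−0.0014 + √(0.0014² + 8.85e-06)]/2 = 9.44 × 10^-4 M
pOH = 3.03, so pH = 14.00 − pOH = 10.97

pH = 10.97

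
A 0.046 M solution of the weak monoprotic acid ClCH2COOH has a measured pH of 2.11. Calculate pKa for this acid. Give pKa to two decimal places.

pKa = 2.80

[H+] = 10^(-2.11) = 7.76 × 10^-3 M
At equilibrium [HA] = 0.046 − 7.76 × 10^-3 = 3.82 × 10^-2 M
Ka = [H+][A-]/[HA] = (7.76 × 10^-3)² / 3.82 × 10^-2 = 1.58 × 10^-3
pKa = -log(1.58 × 10^-3) = 2.80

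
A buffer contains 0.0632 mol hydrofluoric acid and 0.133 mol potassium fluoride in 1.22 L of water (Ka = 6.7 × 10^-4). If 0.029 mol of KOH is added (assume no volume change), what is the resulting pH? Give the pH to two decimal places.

pH = 3.85

OH- converts HF to F-: HF → 0.0342 mol, F- → 0.162 mol.
pKa = −log(6.7 × 10^-4) = 3.174
Henderson–Hasselbalch with mole ratio 0.162/0.0342: pH = 3.174 + (+0.675)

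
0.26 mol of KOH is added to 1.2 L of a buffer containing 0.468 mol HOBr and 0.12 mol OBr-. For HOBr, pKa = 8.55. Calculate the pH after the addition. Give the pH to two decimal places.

OH- converts HOBr to OBr-: HOBr → 0.208 mol, OBr- → 0.38 mol.
Henderson–Hasselbalch with mole ratio 0.38/0.208: pH = 8.55 + (+0.262)

pH = 8.81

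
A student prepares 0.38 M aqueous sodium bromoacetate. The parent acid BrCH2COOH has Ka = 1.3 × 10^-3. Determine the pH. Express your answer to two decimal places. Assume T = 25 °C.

BrCH2COO- is the conjugate base of the weak acid BrCH2COOH.
Kb = Kw/Ka = 1.0×10^-14 / 1.3 × 10^-3 = 7.69 × 10^-12
Kb = [OH-]²/(0.38 − [OH-]) = 7.69 × 10^-12
Assume [OH-] ≪ 0.38: [OH-] ≈ √(7.69 × 10^-12 × 0.38) = 1.71 × 10^-6 M
([OH-]/C₀ = 0.00045% < 5%, so the approximation holds.)
pOH = −log(1.71 × 10^-6) = 5.77; pH = 14.00 − 5.77 = 8.23

pH = 8.23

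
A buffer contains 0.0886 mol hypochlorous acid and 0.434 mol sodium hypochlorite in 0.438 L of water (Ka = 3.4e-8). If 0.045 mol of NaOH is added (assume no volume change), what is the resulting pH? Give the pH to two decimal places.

pH = 8.51

After neutralization: n(HOCl) = 0.0436 mol, n(OCl-) = 0.479 mol.
pKa = −log(3.4 × 10^-8) = 7.469
pH = pKa + log(n_OCl-/n_HOCl) = 7.469 + log(0.479/0.0436) = 7.469 + (+1.041)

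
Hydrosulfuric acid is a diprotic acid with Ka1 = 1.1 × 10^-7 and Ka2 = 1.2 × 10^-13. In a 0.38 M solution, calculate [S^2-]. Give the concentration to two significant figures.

1.2 × 10^-13 M

First ionization gives [H+] ≈ [HS-] = 2.04 × 10^-4 M.
Second step: Ka2 = [H+][S^2-]/[HS-] ≈ [S^2-] (since [H+] ≈ [HS-]).
So [S^2-] ≈ Ka2.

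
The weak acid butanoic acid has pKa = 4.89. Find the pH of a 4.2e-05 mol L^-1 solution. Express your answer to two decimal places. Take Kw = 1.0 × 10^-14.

CH3(CH2)2COOH ⇌ CH3(CH2)2COO- + H+
Ka = 10^(−4.89) = 1.29 × 10^-5
From the ICE table, Ka = [H+]²/(4.2e-05 − [H+]) = 1.29 × 10^-5.
The 5% rule fails; solving [H+]² + Ka·[H+] − Ka·C₀ = 0 exactly:
[H+] = [−1.29e-05 + √(1.29e-05² + 2.17e-09)]/2 = 1.77 × 10^-5 M
pH = −log[H+] = −log(1.77 × 10^-5) = 4.75

pH = 4.75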